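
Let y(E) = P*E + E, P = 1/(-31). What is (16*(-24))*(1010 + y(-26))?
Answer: -11723520/31 ≈ -3.7818e+5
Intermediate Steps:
P = -1/31 ≈ -0.032258
y(E) = 30*E/31 (y(E) = -E/31 + E = 30*E/31)
(16*(-24))*(1010 + y(-26)) = (16*(-24))*(1010 + (30/31)*(-26)) = -384*(1010 - 780/31) = -384*30530/31 = -11723520/31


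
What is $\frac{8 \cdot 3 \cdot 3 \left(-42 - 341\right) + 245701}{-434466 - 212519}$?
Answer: $- \frac{43625}{129397} \approx -0.33714$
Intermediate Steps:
$\frac{8 \cdot 3 \cdot 3 \left(-42 - 341\right) + 245701}{-434466 - 212519} = \frac{24 \cdot 3 \left(-383\right) + 245701}{-646985} = \left(72 \left(-383\right) + 245701\right) \left(- \frac{1}{646985}\right) = \left(-27576 + 245701\right) \left(- \frac{1}{646985}\right) = 218125 \left(- \frac{1}{646985}\right) = - \frac{43625}{129397}$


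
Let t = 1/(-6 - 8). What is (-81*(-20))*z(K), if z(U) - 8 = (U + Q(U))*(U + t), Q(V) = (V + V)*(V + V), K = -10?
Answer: -44451180/7 ≈ -6.3502e+6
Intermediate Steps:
t = -1/14 (t = 1/(-14) = -1/14 ≈ -0.071429)
Q(V) = 4*V**2 (Q(V) = (2*V)*(2*V) = 4*V**2)
z(U) = 8 + (-1/14 + U)*(U + 4*U**2) (z(U) = 8 + (U + 4*U**2)*(U - 1/14) = 8 + (U + 4*U**2)*(-1/14 + U) = 8 + (-1/14 + U)*(U + 4*U**2))
(-81*(-20))*z(K) = (-81*(-20))*(8 + 4*(-10)**3 - 1/14*(-10) + (5/7)*(-10)**2) = 1620*(8 + 4*(-1000) + 5/7 + (5/7)*100) = 1620*(8 - 4000 + 5/7 + 500/7) = 1620*(-27439/7) = -44451180/7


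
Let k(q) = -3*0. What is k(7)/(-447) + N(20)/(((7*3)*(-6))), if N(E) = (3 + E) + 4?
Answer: -3/14 ≈ -0.21429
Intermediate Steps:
k(q) = 0
N(E) = 7 + E
k(7)/(-447) + N(20)/(((7*3)*(-6))) = 0/(-447) + (7 + 20)/(((7*3)*(-6))) = 0*(-1/447) + 27/((21*(-6))) = 0 + 27/(-126) = 0 + 27*(-1/126) = 0 - 3/14 = -3/14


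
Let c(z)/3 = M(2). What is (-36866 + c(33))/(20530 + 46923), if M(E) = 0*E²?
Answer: -36866/67453 ≈ -0.54654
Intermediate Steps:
M(E) = 0
c(z) = 0 (c(z) = 3*0 = 0)
(-36866 + c(33))/(20530 + 46923) = (-36866 + 0)/(20530 + 46923) = -36866/67453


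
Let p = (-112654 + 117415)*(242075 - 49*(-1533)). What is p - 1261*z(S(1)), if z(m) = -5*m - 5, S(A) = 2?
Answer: 1510170027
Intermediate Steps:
z(m) = -5 - 5*m
p = 1510151112 (p = 4761*(242075 + 75117) = 4761*317192 = 1510151112)
p - 1261*z(S(1)) = 1510151112 - 1261*(-5 - 5*2) = 1510151112 - 1261*(-5 - 10) = 1510151112 - 1261*(-15) = 1510151112 - 1*(-18915) = 1510151112 + 18915 = 1510170027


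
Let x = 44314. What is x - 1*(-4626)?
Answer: 48940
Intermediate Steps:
x - 1*(-4626) = 44314 - 1*(-4626) = 44314 + 4626 = 48940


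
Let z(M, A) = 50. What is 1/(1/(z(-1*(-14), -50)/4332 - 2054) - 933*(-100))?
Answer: 4448939/415086006534 ≈ 1.0718e-5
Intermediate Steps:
1/(1/(z(-1*(-14), -50)/4332 - 2054) - 933*(-100)) = 1/(1/(50/4332 - 2054) - 933*(-100)) = 1/(1/(50*(1/4332) - 2054) + 93300) = 1/(1/(25/2166 - 2054) + 93300) = 1/(1/(-4448939/2166) + 93300) = 1/(-2166/4448939 + 93300) = 1/(415086006534/4448939) = 4448939/415086006534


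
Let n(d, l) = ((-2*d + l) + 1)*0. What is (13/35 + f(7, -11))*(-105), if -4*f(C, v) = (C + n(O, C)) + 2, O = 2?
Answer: 789/4 ≈ 197.25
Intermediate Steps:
n(d, l) = 0 (n(d, l) = ((l - 2*d) + 1)*0 = (1 + l - 2*d)*0 = 0)
f(C, v) = -½ - C/4 (f(C, v) = -((C + 0) + 2)/4 = -(C + 2)/4 = -(2 + C)/4 = -½ - C/4)
(13/35 + f(7, -11))*(-105) = (13/35 + (-½ - ¼*7))*(-105) = (13*(1/35) + (-½ - 7/4))*(-105) = (13/35 - 9/4)*(-105) = -263/140*(-105) = 789/4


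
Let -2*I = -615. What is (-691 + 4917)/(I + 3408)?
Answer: 8452/7431 ≈ 1.1374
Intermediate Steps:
I = 615/2 (I = -½*(-615) = 615/2 ≈ 307.50)
(-691 + 4917)/(I + 3408) = (-691 + 4917)/(615/2 + 3408) = 4226/(7431/2) = 4226*(2/7431) = 8452/7431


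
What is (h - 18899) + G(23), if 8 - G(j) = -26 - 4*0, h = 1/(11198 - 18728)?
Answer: -142053451/7530 ≈ -18865.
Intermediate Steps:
h = -1/7530 (h = 1/(-7530) = -1/7530 ≈ -0.00013280)
G(j) = 34 (G(j) = 8 - (-26 - 4*0) = 8 - (-26 + 0) = 8 - 1*(-26) = 8 + 26 = 34)
(h - 18899) + G(23) = (-1/7530 - 18899) + 34 = -142309471/7530 + 34 = -142053451/7530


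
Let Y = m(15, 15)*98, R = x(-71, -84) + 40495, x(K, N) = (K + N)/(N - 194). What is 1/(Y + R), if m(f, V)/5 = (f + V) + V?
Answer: 278/17387665 ≈ 1.5988e-5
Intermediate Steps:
m(f, V) = 5*f + 10*V (m(f, V) = 5*((f + V) + V) = 5*((V + f) + V) = 5*(f + 2*V) = 5*f + 10*V)
x(K, N) = (K + N)/(-194 + N)
R = 11257765/278 (R = (-71 - 84)/(-194 - 84) + 40495 = -155/(-278) + 40495 = -1/278*(-155) + 40495 = 155/278 + 40495 = 11257765/278 ≈ 40496.)
Y = 22050 (Y = (5*15 + 10*15)*98 = (75 + 150)*98 = 225*98 = 22050)
1/(Y + R) = 1/(22050 + 11257765/278) = 1/(17387665/278) = 278/17387665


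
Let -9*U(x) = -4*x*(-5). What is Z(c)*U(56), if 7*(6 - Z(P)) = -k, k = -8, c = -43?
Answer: -5440/9 ≈ -604.44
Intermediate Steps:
U(x) = -20*x/9 (U(x) = -(-4*x)*(-5)/9 = -20*x/9)
Z(P) = 34/7 (Z(P) = 6 - (-1)*(-8)/7 = 6 - ⅐*8 = 6 - 8/7 = 34/7)
Z(c)*U(56) = 34*(-20/9*56)/7 = (34/7)*(-1120/9) = -5440/9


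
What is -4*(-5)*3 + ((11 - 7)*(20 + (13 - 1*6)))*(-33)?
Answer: -3504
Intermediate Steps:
-4*(-5)*3 + ((11 - 7)*(20 + (13 - 1*6)))*(-33) = 20*3 + (4*(20 + (13 - 6)))*(-33) = 60 + (4*(20 + 7))*(-33) = 60 + (4*27)*(-33) = 60 + 108*(-33) = 60 - 3564 = -3504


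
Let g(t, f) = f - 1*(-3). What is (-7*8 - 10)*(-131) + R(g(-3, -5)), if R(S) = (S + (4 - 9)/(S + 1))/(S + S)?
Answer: 34581/4 ≈ 8645.3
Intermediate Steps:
g(t, f) = 3 + f (g(t, f) = f + 3 = 3 + f)
R(S) = (S - 5/(1 + S))/(2*S) (R(S) = (S - 5/(1 + S))/((2*S)) = (S - 5/(1 + S))*(1/(2*S)) = (S - 5/(1 + S))/(2*S))
(-7*8 - 10)*(-131) + R(g(-3, -5)) = (-7*8 - 10)*(-131) + (-5 + (3 - 5) + (3 - 5)²)/(2*(3 - 5)*(1 + (3 - 5))) = (-56 - 10)*(-131) + (½)*(-5 - 2 + (-2)²)/(-2*(1 - 2)) = -66*(-131) + (½)*(-½)*(-5 - 2 + 4)/(-1) = 8646 + (½)*(-½)*(-1)*(-3) = 8646 - ¾ = 34581/4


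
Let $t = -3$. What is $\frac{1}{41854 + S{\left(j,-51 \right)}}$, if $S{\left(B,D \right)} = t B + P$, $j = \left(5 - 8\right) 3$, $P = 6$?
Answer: $\frac{1}{41887} \approx 2.3874 \cdot 10^{-5}$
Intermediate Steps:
$j = -9$ ($j = \left(-3\right) 3 = -9$)
$S{\left(B,D \right)} = 6 - 3 B$ ($S{\left(B,D \right)} = - 3 B + 6 = 6 - 3 B$)
$\frac{1}{41854 + S{\left(j,-51 \right)}} = \frac{1}{41854 + \left(6 - -27\right)} = \frac{1}{41854 + \left(6 + 27\right)} = \frac{1}{41854 + 33} = \frac{1}{41887}$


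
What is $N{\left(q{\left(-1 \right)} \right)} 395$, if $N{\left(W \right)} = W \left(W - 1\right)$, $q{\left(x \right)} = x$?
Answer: $790$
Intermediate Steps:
$N{\left(W \right)} = W \left(-1 + W\right)$
$N{\left(q{\left(-1 \right)} \right)} 395 = - (-1 - 1) 395 = \left(-1\right) \left(-2\right) 395 = 2 \cdot 395 = 790$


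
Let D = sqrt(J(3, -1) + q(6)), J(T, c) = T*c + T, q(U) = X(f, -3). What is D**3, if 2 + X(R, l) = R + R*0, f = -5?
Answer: -7*I*sqrt(7) ≈ -18.52*I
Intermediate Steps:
X(R, l) = -2 + R (X(R, l) = -2 + (R + R*0) = -2 + (R + 0) = -2 + R)
q(U) = -7 (q(U) = -2 - 5 = -7)
J(T, c) = T + T*c
D = I*sqrt(7) (D = sqrt(3*(1 - 1) - 7) = sqrt(3*0 - 7) = sqrt(0 - 7) = sqrt(-7) = I*sqrt(7) ≈ 2.6458*I)
D**3 = (I*sqrt(7))**3 = -7*I*sqrt(7)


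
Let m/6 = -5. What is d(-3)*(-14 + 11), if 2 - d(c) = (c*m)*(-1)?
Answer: -276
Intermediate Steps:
m = -30 (m = 6*(-5) = -30)
d(c) = 2 - 30*c (d(c) = 2 - c*(-30)*(-1) = 2 - (-30*c)*(-1) = 2 - 30*c)
d(-3)*(-14 + 11) = (2 - 30*(-3))*(-14 + 11) = (2 + 90)*(-3) = 92*(-3) = -276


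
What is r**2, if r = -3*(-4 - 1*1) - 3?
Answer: 144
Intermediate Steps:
r = 12 (r = -3*(-4 - 1) - 3 = -3*(-5) - 3 = 15 - 3 = 12)
r**2 = 12**2 = 144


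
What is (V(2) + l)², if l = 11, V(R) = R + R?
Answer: 225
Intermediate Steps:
V(R) = 2*R
(V(2) + l)² = (2*2 + 11)² = (4 + 11)² = 15² = 225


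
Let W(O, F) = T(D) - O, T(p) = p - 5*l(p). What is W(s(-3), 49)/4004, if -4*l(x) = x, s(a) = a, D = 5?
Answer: 57/16016 ≈ 0.0035589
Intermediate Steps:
l(x) = -x/4
T(p) = 9*p/4 (T(p) = p - (-5)*p/4 = p + 5*p/4 = 9*p/4)
W(O, F) = 45/4 - O (W(O, F) = (9/4)*5 - O = 45/4 - O)
W(s(-3), 49)/4004 = (45/4 - 1*(-3))/4004 = (45/4 + 3)*(1/4004) = (57/4)*(1/4004) = 57/16016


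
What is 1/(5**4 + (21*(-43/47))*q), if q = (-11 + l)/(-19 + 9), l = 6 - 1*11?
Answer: 235/139651 ≈ 0.0016828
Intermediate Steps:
l = -5 (l = 6 - 11 = -5)
q = 8/5 (q = (-11 - 5)/(-19 + 9) = -16/(-10) = -16*(-1/10) = 8/5 ≈ 1.6000)
1/(5**4 + (21*(-43/47))*q) = 1/(5**4 + (21*(-43/47))*(8/5)) = 1/(625 + (21*(-43*1/47))*(8/5)) = 1/(625 + (21*(-43/47))*(8/5)) = 1/(625 - 903/47*8/5) = 1/(625 - 7224/235) = 1/(139651/235) = 235/139651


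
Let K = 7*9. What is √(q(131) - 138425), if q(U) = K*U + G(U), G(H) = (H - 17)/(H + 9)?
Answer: I*√637838810/70 ≈ 360.79*I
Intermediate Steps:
G(H) = (-17 + H)/(9 + H)
K = 63
q(U) = 63*U + (-17 + U)/(9 + U)
√(q(131) - 138425) = √((-17 + 131 + 63*131*(9 + 131))/(9 + 131) - 138425) = √((-17 + 131 + 63*131*140)/140 - 138425) = √((-17 + 131 + 1155420)/140 - 138425) = √((1/140)*1155534 - 138425) = √(577767/70 - 138425) = √(-9111983/70) = I*√637838810/70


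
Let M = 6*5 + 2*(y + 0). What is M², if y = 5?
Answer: 1600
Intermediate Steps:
M = 40 (M = 6*5 + 2*(5 + 0) = 30 + 2*5 = 30 + 10 = 40)
M² = 40² = 1600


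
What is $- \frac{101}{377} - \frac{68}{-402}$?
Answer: $- \frac{7483}{75777} \approx -0.09875$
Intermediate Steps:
$- \frac{101}{377} - \frac{68}{-402} = \left(-101\right) \frac{1}{377} - - \frac{34}{201} = - \frac{101}{377} + \frac{34}{201} = - \frac{7483}{75777}$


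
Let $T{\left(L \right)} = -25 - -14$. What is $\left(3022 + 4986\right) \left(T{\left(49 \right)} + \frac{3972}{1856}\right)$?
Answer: $- \frac{4115111}{58} \approx -70950.0$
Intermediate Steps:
$T{\left(L \right)} = -11$ ($T{\left(L \right)} = -25 + 14 = -11$)
$\left(3022 + 4986\right) \left(T{\left(49 \right)} + \frac{3972}{1856}\right) = \left(3022 + 4986\right) \left(-11 + \frac{3972}{1856}\right) = 8008 \left(-11 + 3972 \cdot \frac{1}{1856}\right) = 8008 \left(-11 + \frac{993}{464}\right) = 8008 \left(- \frac{4111}{464}\right) = - \frac{4115111}{58}$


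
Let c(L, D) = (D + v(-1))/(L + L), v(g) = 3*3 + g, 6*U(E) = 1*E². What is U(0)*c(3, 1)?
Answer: 0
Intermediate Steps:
U(E) = E²/6 (U(E) = (1*E²)/6 = E²/6)
v(g) = 9 + g
c(L, D) = (8 + D)/(2*L) (c(L, D) = (D + (9 - 1))/(L + L) = (D + 8)/((2*L)) = (8 + D)*(1/(2*L)) = (8 + D)/(2*L))
U(0)*c(3, 1) = ((⅙)*0²)*((½)*(8 + 1)/3) = ((⅙)*0)*((½)*(⅓)*9) = 0*(3/2) = 0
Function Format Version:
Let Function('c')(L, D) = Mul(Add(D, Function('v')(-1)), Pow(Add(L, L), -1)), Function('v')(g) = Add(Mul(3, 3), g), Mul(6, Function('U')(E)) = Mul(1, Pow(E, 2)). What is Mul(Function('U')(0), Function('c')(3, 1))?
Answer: 0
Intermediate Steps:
Function('U')(E) = Mul(Rational(1, 6), Pow(E, 2)) (Function('U')(E) = Mul(Rational(1, 6), Mul(1, Pow(E, 2))) = Mul(Rational(1, 6), Pow(E, 2)))
Function('v')(g) = Add(9, g)
Function('c')(L, D) = Mul(Rational(1, 2), Pow(L, -1), Add(8, D)) (Function('c')(L, D) = Mul(Add(D, Add(9, -1)), Pow(Add(L, L), -1)) = Mul(Add(D, 8), Pow(Mul(2, L), -1)) = Mul(Add(8, D), Mul(Rational(1, 2), Pow(L, -1))) = Mul(Rational(1, 2), Pow(L, -1), Add(8, D)))
Mul(Function('U')(0), Function('c')(3, 1)) = Mul(Mul(Rational(1, 6), Pow(0, 2)), Mul(Rational(1, 2), Pow(3, -1), Add(8, 1))) = Mul(Mul(Rational(1, 6), 0), Mul(Rational(1, 2), Rational(1, 3), 9)) = Mul(0, Rational(3, 2)) = 0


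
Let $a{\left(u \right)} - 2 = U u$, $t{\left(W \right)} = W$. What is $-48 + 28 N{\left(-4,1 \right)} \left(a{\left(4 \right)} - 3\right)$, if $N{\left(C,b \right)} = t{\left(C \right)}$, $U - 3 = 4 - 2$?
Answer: $-2176$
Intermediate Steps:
$U = 5$ ($U = 3 + \left(4 - 2\right) = 3 + 2 = 5$)
$N{\left(C,b \right)} = C$
$a{\left(u \right)} = 2 + 5 u$
$-48 + 28 N{\left(-4,1 \right)} \left(a{\left(4 \right)} - 3\right) = -48 + 28 \left(- 4 \left(\left(2 + 5 \cdot 4\right) - 3\right)\right) = -48 + 28 \left(- 4 \left(\left(2 + 20\right) - 3\right)\right) = -48 + 28 \left(- 4 \left(22 - 3\right)\right) = -48 + 28 \left(\left(-4\right) 19\right) = -48 + 28 \left(-76\right) = -48 - 2128 = -2176$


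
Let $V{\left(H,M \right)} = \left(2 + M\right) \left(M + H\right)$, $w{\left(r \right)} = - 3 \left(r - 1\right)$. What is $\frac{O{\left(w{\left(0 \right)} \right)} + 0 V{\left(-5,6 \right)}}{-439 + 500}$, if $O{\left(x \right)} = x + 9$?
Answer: $\frac{12}{61} \approx 0.19672$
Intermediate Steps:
$w{\left(r \right)} = 3 - 3 r$ ($w{\left(r \right)} = - 3 \left(-1 + r\right) = 3 - 3 r$)
$V{\left(H,M \right)} = \left(2 + M\right) \left(H + M\right)$
$O{\left(x \right)} = 9 + x$
$\frac{O{\left(w{\left(0 \right)} \right)} + 0 V{\left(-5,6 \right)}}{-439 + 500} = \frac{\left(9 + \left(3 - 0\right)\right) + 0 \left(6^{2} + 2 \left(-5\right) + 2 \cdot 6 - 30\right)}{-439 + 500} = \frac{\left(9 + \left(3 + 0\right)\right) + 0 \left(36 - 10 + 12 - 30\right)}{61} = \left(\left(9 + 3\right) + 0 \cdot 8\right) \frac{1}{61} = \left(12 + 0\right) \frac{1}{61} = 12 \cdot \frac{1}{61} = \frac{12}{61}$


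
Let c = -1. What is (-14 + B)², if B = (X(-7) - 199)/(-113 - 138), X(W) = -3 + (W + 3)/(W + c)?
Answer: 43890625/252004 ≈ 174.17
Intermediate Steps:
X(W) = -3 + (3 + W)/(-1 + W) (X(W) = -3 + (W + 3)/(W - 1) = -3 + (3 + W)/(-1 + W))
B = 403/502 (B = (2*(3 - 1*(-7))/(-1 - 7) - 199)/(-113 - 138) = (2*(3 + 7)/(-8) - 199)/(-251) = (2*(-⅛)*10 - 199)*(-1/251) = (-5/2 - 199)*(-1/251) = -403/2*(-1/251) = 403/502 ≈ 0.80279)
(-14 + B)² = (-14 + 403/502)² = (-6625/502)² = 43890625/252004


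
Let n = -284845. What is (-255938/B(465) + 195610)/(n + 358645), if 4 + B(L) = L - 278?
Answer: 8885173/3376350 ≈ 2.6316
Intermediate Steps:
B(L) = -282 + L (B(L) = -4 + (L - 278) = -4 + (-278 + L) = -282 + L)
(-255938/B(465) + 195610)/(n + 358645) = (-255938/(-282 + 465) + 195610)/(-284845 + 358645) = (-255938/183 + 195610)/73800 = (-255938*1/183 + 195610)*(1/73800) = (-255938/183 + 195610)*(1/73800) = (35540692/183)*(1/73800) = 8885173/3376350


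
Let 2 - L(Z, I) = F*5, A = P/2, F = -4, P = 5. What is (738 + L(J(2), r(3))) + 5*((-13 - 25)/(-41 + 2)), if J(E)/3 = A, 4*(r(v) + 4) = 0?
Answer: 29830/39 ≈ 764.87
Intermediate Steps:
r(v) = -4 (r(v) = -4 + (¼)*0 = -4 + 0 = -4)
A = 5/2 ≈ 2.5000
J(E) = 15/2 (J(E) = 3*(5/2) = 15/2)
L(Z, I) = 22 (L(Z, I) = 2 - (-4)*5 = 2 - 1*(-20) = 2 + 20 = 22)
(738 + L(J(2), r(3))) + 5*((-13 - 25)/(-41 + 2)) = (738 + 22) + 5*((-13 - 25)/(-41 + 2)) = 760 + 5*(-38/(-39)) = 760 + 5*(-38*(-1/39)) = 760 + 5*(38/39) = 760 + 190/39 = 29830/39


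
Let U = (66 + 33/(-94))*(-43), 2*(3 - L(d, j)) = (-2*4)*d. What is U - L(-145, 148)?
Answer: -211115/94 ≈ -2245.9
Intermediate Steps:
L(d, j) = 3 + 4*d (L(d, j) = 3 - (-2*4)*d/2 = 3 - (-4)*d = 3 + 4*d)
U = -265353/94 (U = (66 + 33*(-1/94))*(-43) = (66 - 33/94)*(-43) = (6171/94)*(-43) = -265353/94 ≈ -2822.9)
U - L(-145, 148) = -265353/94 - (3 + 4*(-145)) = -265353/94 - (3 - 580) = -265353/94 - 1*(-577) = -265353/94 + 577 = -211115/94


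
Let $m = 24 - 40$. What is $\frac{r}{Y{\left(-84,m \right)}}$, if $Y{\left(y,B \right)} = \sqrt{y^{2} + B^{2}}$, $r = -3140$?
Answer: $- \frac{785 \sqrt{457}}{457} \approx -36.721$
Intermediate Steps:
$m = -16$
$Y{\left(y,B \right)} = \sqrt{B^{2} + y^{2}}$
$\frac{r}{Y{\left(-84,m \right)}} = - \frac{3140}{\sqrt{\left(-16\right)^{2} + \left(-84\right)^{2}}} = - \frac{3140}{\sqrt{256 + 7056}} = - \frac{3140}{\sqrt{7312}} = - \frac{3140}{4 \sqrt{457}} = - 3140 \frac{\sqrt{457}}{1828} = - \frac{785 \sqrt{457}}{457}$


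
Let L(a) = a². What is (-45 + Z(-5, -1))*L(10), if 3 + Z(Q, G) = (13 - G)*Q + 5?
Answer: -11300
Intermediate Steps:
Z(Q, G) = 2 + Q*(13 - G) (Z(Q, G) = -3 + ((13 - G)*Q + 5) = -3 + (Q*(13 - G) + 5) = -3 + (5 + Q*(13 - G)) = 2 + Q*(13 - G))
(-45 + Z(-5, -1))*L(10) = (-45 + (2 + 13*(-5) - 1*(-1)*(-5)))*10² = (-45 + (2 - 65 - 5))*100 = (-45 - 68)*100 = -113*100 = -11300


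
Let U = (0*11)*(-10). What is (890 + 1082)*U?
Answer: 0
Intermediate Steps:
U = 0 (U = 0*(-10) = 0)
(890 + 1082)*U = (890 + 1082)*0 = 1972*0 = 0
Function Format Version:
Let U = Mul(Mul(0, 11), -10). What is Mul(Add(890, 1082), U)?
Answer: 0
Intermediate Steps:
U = 0 (U = Mul(0, -10) = 0)
Mul(Add(890, 1082), U) = Mul(Add(890, 1082), 0) = Mul(1972, 0) = 0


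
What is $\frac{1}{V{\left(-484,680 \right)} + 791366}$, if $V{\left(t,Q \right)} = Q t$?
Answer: $\frac{1}{462246} \approx 2.1633 \cdot 10^{-6}$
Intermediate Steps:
$\frac{1}{V{\left(-484,680 \right)} + 791366} = \frac{1}{680 \left(-484\right) + 791366} = \frac{1}{-329120 + 791366} = \frac{1}{462246}$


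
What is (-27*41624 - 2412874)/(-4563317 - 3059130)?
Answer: 505246/1088921 ≈ 0.46399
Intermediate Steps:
(-27*41624 - 2412874)/(-4563317 - 3059130) = (-1123848 - 2412874)/(-7622447) = -3536722*(-1/7622447) = 505246/1088921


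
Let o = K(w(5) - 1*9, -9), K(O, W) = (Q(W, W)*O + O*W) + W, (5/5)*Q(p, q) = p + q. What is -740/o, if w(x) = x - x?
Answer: -370/117 ≈ -3.1624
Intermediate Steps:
w(x) = 0
Q(p, q) = p + q
K(O, W) = W + 3*O*W (K(O, W) = ((W + W)*O + O*W) + W = ((2*W)*O + O*W) + W = (2*O*W + O*W) + W = 3*O*W + W = W + 3*O*W)
o = 234 (o = -9*(1 + 3*(0 - 1*9)) = -9*(1 + 3*(0 - 9)) = -9*(1 + 3*(-9)) = -9*(1 - 27) = -9*(-26) = 234)
-740/o = -740/234 = -740*1/234 = -370/117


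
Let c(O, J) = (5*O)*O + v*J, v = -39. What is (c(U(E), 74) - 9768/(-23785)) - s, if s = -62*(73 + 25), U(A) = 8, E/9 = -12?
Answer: 83495118/23785 ≈ 3510.4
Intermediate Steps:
E = -108 (E = 9*(-12) = -108)
c(O, J) = -39*J + 5*O**2 (c(O, J) = (5*O)*O - 39*J = 5*O**2 - 39*J = -39*J + 5*O**2)
s = -6076 (s = -62*98 = -6076)
(c(U(E), 74) - 9768/(-23785)) - s = ((-39*74 + 5*8**2) - 9768/(-23785)) - 1*(-6076) = ((-2886 + 5*64) - 9768*(-1)/23785) + 6076 = ((-2886 + 320) - 1*(-9768/23785)) + 6076 = (-2566 + 9768/23785) + 6076 = -61022542/23785 + 6076 = 83495118/23785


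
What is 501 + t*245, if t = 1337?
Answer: 328066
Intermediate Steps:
501 + t*245 = 501 + 1337*245 = 501 + 327565 = 328066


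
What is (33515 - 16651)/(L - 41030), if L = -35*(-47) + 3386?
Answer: -16864/35999 ≈ -0.46846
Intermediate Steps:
L = 5031 (L = 1645 + 3386 = 5031)
(33515 - 16651)/(L - 41030) = (33515 - 16651)/(5031 - 41030) = 16864/(-35999) = 16864*(-1/35999) = -16864/35999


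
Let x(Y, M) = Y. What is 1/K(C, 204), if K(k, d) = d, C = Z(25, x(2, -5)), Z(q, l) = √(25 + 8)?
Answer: 1/204 ≈ 0.0049020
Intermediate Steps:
Z(q, l) = √33
C = √33 ≈ 5.7446
1/K(C, 204) = 1/204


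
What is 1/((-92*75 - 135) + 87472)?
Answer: 1/80437 ≈ 1.2432e-5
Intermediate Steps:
1/((-92*75 - 135) + 87472) = 1/((-6900 - 135) + 87472) = 1/(-7035 + 87472) = 1/80437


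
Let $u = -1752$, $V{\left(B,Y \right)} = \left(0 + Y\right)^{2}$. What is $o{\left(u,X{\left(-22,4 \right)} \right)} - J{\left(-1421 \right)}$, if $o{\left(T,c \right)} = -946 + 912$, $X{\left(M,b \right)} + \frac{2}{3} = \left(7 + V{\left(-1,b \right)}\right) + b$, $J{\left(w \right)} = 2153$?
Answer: $-2187$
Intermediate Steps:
$V{\left(B,Y \right)} = Y^{2}$
$X{\left(M,b \right)} = \frac{19}{3} + b + b^{2}$ ($X{\left(M,b \right)} = - \frac{2}{3} + \left(\left(7 + b^{2}\right) + b\right) = - \frac{2}{3} + \left(7 + b + b^{2}\right) = \frac{19}{3} + b + b^{2}$)
$o{\left(T,c \right)} = -34$
$o{\left(u,X{\left(-22,4 \right)} \right)} - J{\left(-1421 \right)} = -34 - 2153 = -2187$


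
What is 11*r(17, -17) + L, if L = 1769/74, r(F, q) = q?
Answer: -12069/74 ≈ -163.09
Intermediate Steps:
L = 1769/74 (L = 1769*(1/74) = 1769/74 ≈ 23.905)
11*r(17, -17) + L = 11*(-17) + 1769/74 = -187 + 1769/74 = -12069/74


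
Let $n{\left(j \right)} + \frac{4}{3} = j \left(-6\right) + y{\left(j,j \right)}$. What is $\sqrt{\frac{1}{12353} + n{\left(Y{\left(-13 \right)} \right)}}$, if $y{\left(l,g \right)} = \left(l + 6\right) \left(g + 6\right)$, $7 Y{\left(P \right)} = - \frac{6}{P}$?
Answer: $\frac{\sqrt{398809106346057}}{3372369} \approx 5.9217$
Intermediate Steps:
$Y{\left(P \right)} = - \frac{6}{7 P}$ ($Y{\left(P \right)} = \frac{\left(-6\right) \frac{1}{P}}{7} = - \frac{6}{7 P}$)
$y{\left(l,g \right)} = \left(6 + g\right) \left(6 + l\right)$ ($y{\left(l,g \right)} = \left(6 + l\right) \left(6 + g\right) = \left(6 + g\right) \left(6 + l\right)$)
$n{\left(j \right)} = \frac{104}{3} + j^{2} + 6 j$ ($n{\left(j \right)} = - \frac{4}{3} + \left(j \left(-6\right) + \left(36 + 6 j + 6 j + j j\right)\right) = - \frac{4}{3} - \left(-36 - j^{2} - 6 j\right) = - \frac{4}{3} + \left(36 + j^{2} + 6 j\right) = \frac{104}{3} + j^{2} + 6 j$)
$\sqrt{\frac{1}{12353} + n{\left(Y{\left(-13 \right)} \right)}} = \sqrt{\frac{1}{12353} + \left(\frac{104}{3} + \left(- \frac{6}{7 \left(-13\right)}\right)^{2} + 6 \left(- \frac{6}{7 \left(-13\right)}\right)\right)} = \sqrt{\frac{1}{12353} + \left(\frac{104}{3} + \left(\left(- \frac{6}{7}\right) \left(- \frac{1}{13}\right)\right)^{2} + 6 \left(\left(- \frac{6}{7}\right) \left(- \frac{1}{13}\right)\right)\right)} = \sqrt{\frac{1}{12353} + \left(\frac{104}{3} + \left(\frac{6}{91}\right)^{2} + 6 \cdot \frac{6}{91}\right)} = \sqrt{\frac{1}{12353} + \left(\frac{104}{3} + \frac{36}{8281} + \frac{36}{91}\right)} = \sqrt{\frac{1}{12353} + \frac{871160}{24843}} = \sqrt{\frac{10761464323}{306885579}} = \frac{\sqrt{398809106346057}}{3372369}$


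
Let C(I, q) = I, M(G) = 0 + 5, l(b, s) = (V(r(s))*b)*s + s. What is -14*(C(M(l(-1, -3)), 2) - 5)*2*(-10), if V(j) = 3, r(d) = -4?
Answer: 0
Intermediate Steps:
l(b, s) = s + 3*b*s (l(b, s) = (3*b)*s + s = 3*b*s + s = s + 3*b*s)
M(G) = 5
-14*(C(M(l(-1, -3)), 2) - 5)*2*(-10) = -14*(5 - 5)*2*(-10) = -0*2*(-10) = -14*0*(-10) = 0*(-10) = 0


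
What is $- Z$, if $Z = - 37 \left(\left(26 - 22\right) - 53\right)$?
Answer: $-1813$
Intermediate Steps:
$Z = 1813$ ($Z = - 37 \left(4 - 53\right) = \left(-37\right) \left(-49\right) = 1813$)
$- Z = \left(-1\right) 1813 = -1813$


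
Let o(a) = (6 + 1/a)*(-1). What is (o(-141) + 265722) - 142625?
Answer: 17355832/141 ≈ 1.2309e+5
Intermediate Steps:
o(a) = -6 - 1/a
(o(-141) + 265722) - 142625 = ((-6 - 1/(-141)) + 265722) - 142625 = ((-6 - 1*(-1/141)) + 265722) - 142625 = ((-6 + 1/141) + 265722) - 142625 = (-845/141 + 265722) - 142625 = 37465957/141 - 142625 = 17355832/141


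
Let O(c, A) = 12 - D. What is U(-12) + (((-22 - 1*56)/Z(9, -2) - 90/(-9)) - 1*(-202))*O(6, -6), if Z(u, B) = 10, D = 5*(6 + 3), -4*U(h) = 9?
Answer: -134817/20 ≈ -6740.9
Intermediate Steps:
U(h) = -9/4 (U(h) = -¼*9 = -9/4)
D = 45 (D = 5*9 = 45)
O(c, A) = -33 (O(c, A) = 12 - 1*45 = 12 - 45 = -33)
U(-12) + (((-22 - 1*56)/Z(9, -2) - 90/(-9)) - 1*(-202))*O(6, -6) = -9/4 + (((-22 - 1*56)/10 - 90/(-9)) - 1*(-202))*(-33) = -9/4 + (((-22 - 56)*(⅒) - 90*(-⅑)) + 202)*(-33) = -9/4 + ((-78*⅒ + 10) + 202)*(-33) = -9/4 + ((-39/5 + 10) + 202)*(-33) = -9/4 + (11/5 + 202)*(-33) = -9/4 + (1021/5)*(-33) = -9/4 - 33693/5 = -134817/20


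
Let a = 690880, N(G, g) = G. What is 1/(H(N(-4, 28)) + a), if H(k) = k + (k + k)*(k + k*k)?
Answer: 1/690780 ≈ 1.4476e-6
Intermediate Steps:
H(k) = k + 2*k*(k + k²) (H(k) = k + (2*k)*(k + k²) = k + 2*k*(k + k²))
1/(H(N(-4, 28)) + a) = 1/(-4*(1 + 2*(-4) + 2*(-4)²) + 690880) = 1/(-4*(1 - 8 + 2*16) + 690880) = 1/(-4*(1 - 8 + 32) + 690880) = 1/(-4*25 + 690880) = 1/(-100 + 690880) = 1/690780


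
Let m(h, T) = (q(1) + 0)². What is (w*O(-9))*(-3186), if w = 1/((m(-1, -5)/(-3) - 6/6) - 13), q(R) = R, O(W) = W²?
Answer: 774198/43 ≈ 18005.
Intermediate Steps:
m(h, T) = 1 (m(h, T) = (1 + 0)² = 1² = 1)
w = -3/43 (w = 1/((1/(-3) - 6/6) - 13) = 1/((1*(-⅓) - 6*⅙) - 13) = 1/((-⅓ - 1) - 13) = 1/(-4/3 - 13) = 1/(-43/3) = -3/43 ≈ -0.069767)
(w*O(-9))*(-3186) = -3/43*(-9)²*(-3186) = -3/43*81*(-3186) = -243/43*(-3186) = 774198/43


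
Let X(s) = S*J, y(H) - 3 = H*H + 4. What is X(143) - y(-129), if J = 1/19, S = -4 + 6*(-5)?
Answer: -316346/19 ≈ -16650.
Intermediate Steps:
y(H) = 7 + H**2 (y(H) = 3 + (H*H + 4) = 3 + (H**2 + 4) = 3 + (4 + H**2) = 7 + H**2)
S = -34 (S = -4 - 30 = -34)
J = 1/19 ≈ 0.052632
X(s) = -34/19 (X(s) = -34*1/19 = -34/19)
X(143) - y(-129) = -34/19 - (7 + (-129)**2) = -34/19 - (7 + 16641) = -34/19 - 1*16648 = -34/19 - 16648 = -316346/19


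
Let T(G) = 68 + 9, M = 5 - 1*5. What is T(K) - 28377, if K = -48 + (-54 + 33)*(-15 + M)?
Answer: -28300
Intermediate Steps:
M = 0 (M = 5 - 5 = 0)
K = 267 (K = -48 + (-54 + 33)*(-15 + 0) = -48 - 21*(-15) = -48 + 315 = 267)
T(G) = 77
T(K) - 28377 = 77 - 28377 = -28300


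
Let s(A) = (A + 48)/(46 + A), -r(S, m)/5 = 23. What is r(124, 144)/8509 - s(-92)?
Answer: -189843/195707 ≈ -0.97004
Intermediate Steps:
r(S, m) = -115 (r(S, m) = -5*23 = -115)
s(A) = (48 + A)/(46 + A)
r(124, 144)/8509 - s(-92) = -115/8509 - (48 - 92)/(46 - 92) = -115*1/8509 - (-44)/(-46) = -115/8509 - (-1)*(-44)/46 = -115/8509 - 1*22/23 = -115/8509 - 22/23 = -189843/195707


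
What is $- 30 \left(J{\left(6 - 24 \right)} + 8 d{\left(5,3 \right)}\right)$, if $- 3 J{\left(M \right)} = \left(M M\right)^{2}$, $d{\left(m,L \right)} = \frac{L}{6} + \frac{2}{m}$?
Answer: $1049544$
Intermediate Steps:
$d{\left(m,L \right)} = \frac{2}{m} + \frac{L}{6}$ ($d{\left(m,L \right)} = L \frac{1}{6} + \frac{2}{m} = \frac{L}{6} + \frac{2}{m} = \frac{2}{m} + \frac{L}{6}$)
$J{\left(M \right)} = - \frac{M^{4}}{3}$ ($J{\left(M \right)} = - \frac{\left(M M\right)^{2}}{3} = - \frac{\left(M^{2}\right)^{2}}{3} = - \frac{M^{4}}{3}$)
$- 30 \left(J{\left(6 - 24 \right)} + 8 d{\left(5,3 \right)}\right) = - 30 \left(- \frac{\left(6 - 24\right)^{4}}{3} + 8 \left(\frac{2}{5} + \frac{1}{6} \cdot 3\right)\right) = - 30 \left(- \frac{\left(6 - 24\right)^{4}}{3} + 8 \left(2 \cdot \frac{1}{5} + \frac{1}{2}\right)\right) = - 30 \left(- \frac{\left(-18\right)^{4}}{3} + 8 \left(\frac{2}{5} + \frac{1}{2}\right)\right) = - 30 \left(\left(- \frac{1}{3}\right) 104976 + 8 \cdot \frac{9}{10}\right) = - 30 \left(-34992 + \frac{36}{5}\right) = \left(-30\right) \left(- \frac{174924}{5}\right) = 1049544$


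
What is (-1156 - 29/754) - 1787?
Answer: -76519/26 ≈ -2943.0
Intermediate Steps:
(-1156 - 29/754) - 1787 = (-1156 - 29*1/754) - 1787 = (-1156 - 1/26) - 1787 = -30057/26 - 1787 = -76519/26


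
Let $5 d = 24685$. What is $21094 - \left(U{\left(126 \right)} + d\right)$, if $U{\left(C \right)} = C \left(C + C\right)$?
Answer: $-15595$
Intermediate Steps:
$d = 4937$ ($d = \frac{1}{5} \cdot 24685 = 4937$)
$U{\left(C \right)} = 2 C^{2}$ ($U{\left(C \right)} = C 2 C = 2 C^{2}$)
$21094 - \left(U{\left(126 \right)} + d\right) = 21094 - \left(2 \cdot 126^{2} + 4937\right) = 21094 - \left(2 \cdot 15876 + 4937\right) = 21094 - \left(31752 + 4937\right) = 21094 - 36689 = -15595$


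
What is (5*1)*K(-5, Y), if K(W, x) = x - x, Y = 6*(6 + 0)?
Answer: 0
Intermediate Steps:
Y = 36 (Y = 6*6 = 36)
K(W, x) = 0
(5*1)*K(-5, Y) = (5*1)*0 = 5*0 = 0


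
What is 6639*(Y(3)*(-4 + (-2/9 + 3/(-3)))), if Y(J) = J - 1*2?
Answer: -104011/3 ≈ -34670.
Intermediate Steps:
Y(J) = -2 + J (Y(J) = J - 2 = -2 + J)
6639*(Y(3)*(-4 + (-2/9 + 3/(-3)))) = 6639*((-2 + 3)*(-4 + (-2/9 + 3/(-3)))) = 6639*(1*(-4 + (-2*1/9 + 3*(-1/3)))) = 6639*(1*(-4 + (-2/9 - 1))) = 6639*(1*(-4 - 11/9)) = 6639*(1*(-47/9)) = 6639*(-47/9) = -104011/3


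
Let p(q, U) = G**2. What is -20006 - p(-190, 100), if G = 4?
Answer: -20022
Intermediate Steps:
p(q, U) = 16 (p(q, U) = 4**2 = 16)
-20006 - p(-190, 100) = -20006 - 1*16 = -20006 - 16 = -20022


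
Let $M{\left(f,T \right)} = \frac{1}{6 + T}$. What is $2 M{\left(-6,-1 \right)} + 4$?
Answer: $\frac{22}{5} \approx 4.4$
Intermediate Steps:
$2 M{\left(-6,-1 \right)} + 4 = \frac{2}{6 - 1} + 4 = \frac{2}{5} + 4 = \frac{22}{5}$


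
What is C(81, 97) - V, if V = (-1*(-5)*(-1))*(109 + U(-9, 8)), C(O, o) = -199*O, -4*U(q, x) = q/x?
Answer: -498323/32 ≈ -15573.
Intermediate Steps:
U(q, x) = -q/(4*x)
V = -17485/32 (V = (-1*(-5)*(-1))*(109 - ¼*(-9)/8) = (5*(-1))*(109 - ¼*(-9)*⅛) = -5*(109 + 9/32) = -5*3497/32 = -17485/32 ≈ -546.41)
C(81, 97) - V = -199*81 - 1*(-17485/32) = -16119 + 17485/32 = -498323/32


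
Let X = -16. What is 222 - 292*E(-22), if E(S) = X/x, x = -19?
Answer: -454/19 ≈ -23.895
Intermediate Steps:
E(S) = 16/19 (E(S) = -16/(-19) = -16*(-1/19) = 16/19)
222 - 292*E(-22) = 222 - 292*16/19 = 222 - 4672/19 = -454/19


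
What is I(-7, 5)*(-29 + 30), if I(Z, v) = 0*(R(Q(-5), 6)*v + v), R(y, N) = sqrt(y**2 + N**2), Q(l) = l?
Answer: 0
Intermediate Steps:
R(y, N) = sqrt(N**2 + y**2)
I(Z, v) = 0 (I(Z, v) = 0*(sqrt(6**2 + (-5)**2)*v + v) = 0*(sqrt(36 + 25)*v + v) = 0*(sqrt(61)*v + v) = 0*(v*sqrt(61) + v) = 0*(v + v*sqrt(61)) = 0)
I(-7, 5)*(-29 + 30) = 0*(-29 + 30) = 0*1 = 0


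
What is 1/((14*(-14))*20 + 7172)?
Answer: 1/3252 ≈ 0.00030750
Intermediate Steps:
1/((14*(-14))*20 + 7172) = 1/(-196*20 + 7172) = 1/(-3920 + 7172) = 1/3252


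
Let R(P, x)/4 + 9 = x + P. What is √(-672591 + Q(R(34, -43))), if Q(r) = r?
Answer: I*√672663 ≈ 820.16*I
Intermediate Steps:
R(P, x) = -36 + 4*P + 4*x (R(P, x) = -36 + 4*(x + P) = -36 + 4*(P + x) = -36 + (4*P + 4*x) = -36 + 4*P + 4*x)
√(-672591 + Q(R(34, -43))) = √(-672591 + (-36 + 4*34 + 4*(-43))) = √(-672591 + (-36 + 136 - 172)) = √(-672591 - 72) = √(-672663) = I*√672663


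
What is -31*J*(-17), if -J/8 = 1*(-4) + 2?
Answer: 8432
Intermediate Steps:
J = 16 (J = -8*(1*(-4) + 2) = -8*(-4 + 2) = -8*(-2) = 16)
-31*J*(-17) = -31*16*(-17) = -496*(-17) = 8432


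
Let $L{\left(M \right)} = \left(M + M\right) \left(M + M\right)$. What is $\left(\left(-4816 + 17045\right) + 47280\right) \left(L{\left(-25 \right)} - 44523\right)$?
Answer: $-2500746707$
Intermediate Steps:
$L{\left(M \right)} = 4 M^{2}$ ($L{\left(M \right)} = 2 M 2 M = 4 M^{2}$)
$\left(\left(-4816 + 17045\right) + 47280\right) \left(L{\left(-25 \right)} - 44523\right) = \left(\left(-4816 + 17045\right) + 47280\right) \left(4 \left(-25\right)^{2} - 44523\right) = \left(12229 + 47280\right) \left(4 \cdot 625 - 44523\right) = 59509 \left(2500 - 44523\right) = 59509 \left(-42023\right) = -2500746707$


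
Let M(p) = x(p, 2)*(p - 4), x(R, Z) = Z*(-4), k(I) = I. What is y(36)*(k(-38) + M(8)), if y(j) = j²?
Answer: -90720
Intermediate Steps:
x(R, Z) = -4*Z
M(p) = 32 - 8*p (M(p) = (-4*2)*(p - 4) = -8*(-4 + p) = 32 - 8*p)
y(36)*(k(-38) + M(8)) = 36²*(-38 + (32 - 8*8)) = 1296*(-38 + (32 - 64)) = 1296*(-38 - 32) = 1296*(-70) = -90720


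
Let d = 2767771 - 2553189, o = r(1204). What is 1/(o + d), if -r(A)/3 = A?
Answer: 1/210970 ≈ 4.7400e-6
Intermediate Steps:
r(A) = -3*A
o = -3612 (o = -3*1204 = -3612)
d = 214582
1/(o + d) = 1/(-3612 + 214582) = 1/210970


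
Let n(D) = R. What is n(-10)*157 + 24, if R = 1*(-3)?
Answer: -447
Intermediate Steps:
R = -3
n(D) = -3
n(-10)*157 + 24 = -3*157 + 24 = -471 + 24 = -447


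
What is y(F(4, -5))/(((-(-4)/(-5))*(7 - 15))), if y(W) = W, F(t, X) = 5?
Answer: 25/32 ≈ 0.78125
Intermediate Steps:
y(F(4, -5))/(((-(-4)/(-5))*(7 - 15))) = 5/(((-(-4)/(-5))*(7 - 15))) = 5/((-(-4)*(-1)/5*(-8))) = 5/((-2*⅖*(-8))) = 5/((-⅘*(-8))) = 5/(32/5) = 5*(5/32) = 25/32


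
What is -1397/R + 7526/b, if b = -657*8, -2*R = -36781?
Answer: -145749535/96660468 ≈ -1.5079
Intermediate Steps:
R = 36781/2 (R = -½*(-36781) = 36781/2 ≈ 18391.)
b = -5256
-1397/R + 7526/b = -1397/36781/2 + 7526/(-5256) = -1397*2/36781 + 7526*(-1/5256) = -2794/36781 - 3763/2628 = -145749535/96660468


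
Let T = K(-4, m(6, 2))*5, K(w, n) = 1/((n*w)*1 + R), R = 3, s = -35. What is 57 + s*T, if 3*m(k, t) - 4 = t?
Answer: 92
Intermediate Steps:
m(k, t) = 4/3 + t/3
K(w, n) = 1/(3 + n*w) (K(w, n) = 1/((n*w)*1 + 3) = 1/(n*w + 3) = 1/(3 + n*w))
T = -1 (T = 5/(3 + (4/3 + (⅓)*2)*(-4)) = 5/(3 + (4/3 + ⅔)*(-4)) = 5/(3 + 2*(-4)) = 5/(3 - 8) = 5/(-5) = -⅕*5 = -1)
57 + s*T = 57 - 35*(-1) = 57 + 35 = 92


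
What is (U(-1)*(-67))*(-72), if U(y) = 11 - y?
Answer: 57888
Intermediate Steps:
(U(-1)*(-67))*(-72) = ((11 - 1*(-1))*(-67))*(-72) = ((11 + 1)*(-67))*(-72) = (12*(-67))*(-72) = -804*(-72) = 57888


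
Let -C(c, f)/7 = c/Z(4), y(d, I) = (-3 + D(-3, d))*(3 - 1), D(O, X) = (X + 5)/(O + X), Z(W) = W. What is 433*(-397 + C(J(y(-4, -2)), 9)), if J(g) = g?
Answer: -167138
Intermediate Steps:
D(O, X) = (5 + X)/(O + X)
y(d, I) = -6 + 2*(5 + d)/(-3 + d) (y(d, I) = (-3 + (5 + d)/(-3 + d))*(3 - 1) = (-3 + (5 + d)/(-3 + d))*2 = -6 + 2*(5 + d)/(-3 + d))
C(c, f) = -7*c/4
433*(-397 + C(J(y(-4, -2)), 9)) = 433*(-397 - 7*(7 - 1*(-4))/(-3 - 4)) = 433*(-397 - 7*(7 + 4)/(-7)) = 433*(-397 - 7*(-1)*11/7) = 433*(-397 - 7/4*(-44/7)) = 433*(-397 + 11) = 433*(-386) = -167138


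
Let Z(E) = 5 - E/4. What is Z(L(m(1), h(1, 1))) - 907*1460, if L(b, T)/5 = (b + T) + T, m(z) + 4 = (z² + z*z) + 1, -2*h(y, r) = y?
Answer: -2648425/2 ≈ -1.3242e+6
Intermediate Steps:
h(y, r) = -y/2
m(z) = -3 + 2*z² (m(z) = -4 + ((z² + z*z) + 1) = -4 + ((z² + z²) + 1) = -4 + (2*z² + 1) = -4 + (1 + 2*z²) = -3 + 2*z²)
L(b, T) = 5*b + 10*T (L(b, T) = 5*((b + T) + T) = 5*((T + b) + T) = 5*(b + 2*T) = 5*b + 10*T)
Z(E) = 5 - E/4
Z(L(m(1), h(1, 1))) - 907*1460 = (5 - (5*(-3 + 2*1²) + 10*(-½*1))/4) - 907*1460 = (5 - (5*(-3 + 2*1) + 10*(-½))/4) - 1324220 = (5 - (5*(-3 + 2) - 5)/4) - 1324220 = (5 - (5*(-1) - 5)/4) - 1324220 = (5 - (-5 - 5)/4) - 1324220 = (5 - ¼*(-10)) - 1324220 = (5 + 5/2) - 1324220 = 15/2 - 1324220 = -2648425/2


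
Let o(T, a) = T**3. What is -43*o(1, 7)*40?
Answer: -1720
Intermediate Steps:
-43*o(1, 7)*40 = -43*1**3*40 = -43*1*40 = -43*40 = -1720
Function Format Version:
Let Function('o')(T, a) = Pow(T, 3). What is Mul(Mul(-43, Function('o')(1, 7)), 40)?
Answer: -1720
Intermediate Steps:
Mul(Mul(-43, Function('o')(1, 7)), 40) = Mul(Mul(-43, Pow(1, 3)), 40) = Mul(Mul(-43, 1), 40) = Mul(-43, 40) = -1720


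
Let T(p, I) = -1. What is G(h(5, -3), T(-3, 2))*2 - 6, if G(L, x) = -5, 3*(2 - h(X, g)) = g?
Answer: -16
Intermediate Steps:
h(X, g) = 2 - g/3
G(h(5, -3), T(-3, 2))*2 - 6 = -5*2 - 6 = -10 - 6 = -16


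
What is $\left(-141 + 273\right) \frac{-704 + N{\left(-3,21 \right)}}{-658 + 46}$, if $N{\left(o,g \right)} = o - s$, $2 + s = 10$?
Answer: $\frac{7865}{51} \approx 154.22$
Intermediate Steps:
$s = 8$ ($s = -2 + 10 = 8$)
$N{\left(o,g \right)} = -8 + o$ ($N{\left(o,g \right)} = o - 8 = -8 + o$)
$\left(-141 + 273\right) \frac{-704 + N{\left(-3,21 \right)}}{-658 + 46} = \left(-141 + 273\right) \frac{-704 - 11}{-658 + 46} = 132 \frac{-704 - 11}{-612} = 132 \left(\left(-715\right) \left(- \frac{1}{612}\right)\right) = 132 \cdot \frac{715}{612} = \frac{7865}{51}$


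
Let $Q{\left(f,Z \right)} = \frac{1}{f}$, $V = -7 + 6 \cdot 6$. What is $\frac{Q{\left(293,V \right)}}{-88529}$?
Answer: $- \frac{1}{25938997} \approx -3.8552 \cdot 10^{-8}$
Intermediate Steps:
$V = 29$ ($V = -7 + 36 = 29$)
$\frac{Q{\left(293,V \right)}}{-88529} = \frac{1}{293 \left(-88529\right)} = \frac{1}{293} \left(- \frac{1}{88529}\right) = - \frac{1}{25938997}$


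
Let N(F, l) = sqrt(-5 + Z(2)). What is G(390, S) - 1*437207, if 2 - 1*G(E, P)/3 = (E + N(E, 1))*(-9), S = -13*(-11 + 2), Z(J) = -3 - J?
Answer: -426671 + 27*I*sqrt(10) ≈ -4.2667e+5 + 85.381*I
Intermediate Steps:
N(F, l) = I*sqrt(10) (N(F, l) = sqrt(-5 + (-3 - 1*2)) = sqrt(-5 + (-3 - 2)) = sqrt(-5 - 5) = sqrt(-10) = I*sqrt(10))
S = 117 (S = -13*(-9) = 117)
G(E, P) = 6 + 27*E + 27*I*sqrt(10) (G(E, P) = 6 - 3*(E + I*sqrt(10))*(-9) = 6 - 3*(-9*E - 9*I*sqrt(10)) = 6 + (27*E + 27*I*sqrt(10)) = 6 + 27*E + 27*I*sqrt(10))
G(390, S) - 1*437207 = (6 + 27*390 + 27*I*sqrt(10)) - 1*437207 = (6 + 10530 + 27*I*sqrt(10)) - 437207 = (10536 + 27*I*sqrt(10)) - 437207 = -426671 + 27*I*sqrt(10)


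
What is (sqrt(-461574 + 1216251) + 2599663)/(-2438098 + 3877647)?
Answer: 2599663/1439549 + 99*sqrt(77)/1439549 ≈ 1.8065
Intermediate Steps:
(sqrt(-461574 + 1216251) + 2599663)/(-2438098 + 3877647) = (sqrt(754677) + 2599663)/1439549 = (99*sqrt(77) + 2599663)*(1/1439549) = (2599663 + 99*sqrt(77))*(1/1439549) = 2599663/1439549 + 99*sqrt(77)/1439549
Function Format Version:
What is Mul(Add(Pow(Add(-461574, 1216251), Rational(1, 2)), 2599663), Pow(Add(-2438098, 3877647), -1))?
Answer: Add(Rational(2599663, 1439549), Mul(Rational(99, 1439549), Pow(77, Rational(1, 2)))) ≈ 1.8065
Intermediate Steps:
Mul(Add(Pow(Add(-461574, 1216251), Rational(1, 2)), 2599663), Pow(Add(-2438098, 3877647), -1)) = Mul(Add(Pow(754677, Rational(1, 2)), 2599663), Pow(1439549, -1)) = Mul(Add(Mul(99, Pow(77, Rational(1, 2))), 2599663), Rational(1, 1439549)) = Mul(Add(2599663, Mul(99, Pow(77, Rational(1, 2)))), Rational(1, 1439549)) = Add(Rational(2599663, 1439549), Mul(Rational(99, 1439549), Pow(77, Rational(1, 2))))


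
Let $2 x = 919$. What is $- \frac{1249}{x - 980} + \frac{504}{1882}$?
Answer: $\frac{2612950}{979581} \approx 2.6674$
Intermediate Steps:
$x = \frac{919}{2}$ ($x = \frac{1}{2} \cdot 919 = \frac{919}{2} \approx 459.5$)
$- \frac{1249}{x - 980} + \frac{504}{1882} = - \frac{1249}{\frac{919}{2} - 980} + \frac{504}{1882} = - \frac{1249}{- \frac{1041}{2}} + 504 \cdot \frac{1}{1882} = \left(-1249\right) \left(- \frac{2}{1041}\right) + \frac{252}{941} = \frac{2498}{1041} + \frac{252}{941} = \frac{2612950}{979581}$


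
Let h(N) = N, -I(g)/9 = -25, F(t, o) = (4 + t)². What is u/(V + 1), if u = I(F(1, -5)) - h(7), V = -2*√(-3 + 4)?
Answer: -218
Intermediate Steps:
I(g) = 225 (I(g) = -9*(-25) = 225)
V = -2 (V = -2*√1 = -2*1 = -2)
u = 218 (u = 225 - 1*7 = 225 - 7 = 218)
u/(V + 1) = 218/(-2 + 1) = 218/(-1) = 218*(-1) = -218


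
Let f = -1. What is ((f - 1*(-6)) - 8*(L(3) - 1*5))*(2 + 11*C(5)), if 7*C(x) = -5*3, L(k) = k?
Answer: -453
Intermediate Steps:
C(x) = -15/7 (C(x) = (-5*3)/7 = (⅐)*(-15) = -15/7)
((f - 1*(-6)) - 8*(L(3) - 1*5))*(2 + 11*C(5)) = ((-1 - 1*(-6)) - 8*(3 - 1*5))*(2 + 11*(-15/7)) = ((-1 + 6) - 8*(3 - 5))*(2 - 165/7) = (5 - 8*(-2))*(-151/7) = (5 + 16)*(-151/7) = 21*(-151/7) = -453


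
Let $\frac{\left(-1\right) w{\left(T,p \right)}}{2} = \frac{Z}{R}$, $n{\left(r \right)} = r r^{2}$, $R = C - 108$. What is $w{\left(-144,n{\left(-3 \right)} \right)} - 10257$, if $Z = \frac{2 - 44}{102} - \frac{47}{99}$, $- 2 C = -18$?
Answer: $- \frac{1708993553}{166617} \approx -10257.0$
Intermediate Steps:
$C = 9$ ($C = \left(- \frac{1}{2}\right) \left(-18\right) = 9$)
$Z = - \frac{1492}{1683}$ ($Z = \left(2 - 44\right) \frac{1}{102} - \frac{47}{99} = \left(-42\right) \frac{1}{102} - \frac{47}{99} = - \frac{7}{17} - \frac{47}{99} = - \frac{1492}{1683} \approx -0.88651$)
$R = -99$ ($R = 9 - 108 = -99$)
$n{\left(r \right)} = r^{3}$
$w{\left(T,p \right)} = - \frac{2984}{166617}$ ($w{\left(T,p \right)} = - 2 \left(- \frac{1492}{1683 \left(-99\right)}\right) = - 2 \left(\left(- \frac{1492}{1683}\right) \left(- \frac{1}{99}\right)\right) = \left(-2\right) \frac{1492}{166617} = - \frac{2984}{166617}$)
$w{\left(-144,n{\left(-3 \right)} \right)} - 10257 = - \frac{2984}{166617} - 10257 = - \frac{1708993553}{166617}$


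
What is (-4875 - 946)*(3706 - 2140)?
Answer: -9115686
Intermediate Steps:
(-4875 - 946)*(3706 - 2140) = -5821*1566 = -9115686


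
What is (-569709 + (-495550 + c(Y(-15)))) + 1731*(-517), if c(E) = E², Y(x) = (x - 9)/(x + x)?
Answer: -49004634/25 ≈ -1.9602e+6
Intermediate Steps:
Y(x) = (-9 + x)/(2*x) (Y(x) = (-9 + x)/((2*x)) = (-9 + x)*(1/(2*x)) = (-9 + x)/(2*x))
(-569709 + (-495550 + c(Y(-15)))) + 1731*(-517) = (-569709 + (-495550 + ((½)*(-9 - 15)/(-15))²)) + 1731*(-517) = (-569709 + (-495550 + ((½)*(-1/15)*(-24))²)) - 894927 = (-569709 + (-495550 + (⅘)²)) - 894927 = (-569709 + (-495550 + 16/25)) - 894927 = (-569709 - 12388734/25) - 894927 = -26631459/25 - 894927 = -49004634/25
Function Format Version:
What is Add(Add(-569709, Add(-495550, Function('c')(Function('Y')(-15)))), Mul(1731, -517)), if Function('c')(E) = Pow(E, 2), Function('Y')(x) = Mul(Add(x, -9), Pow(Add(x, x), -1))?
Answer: Rational(-49004634, 25) ≈ -1.9602e+6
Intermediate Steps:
Function('Y')(x) = Mul(Rational(1, 2), Pow(x, -1), Add(-9, x)) (Function('Y')(x) = Mul(Add(-9, x), Pow(Mul(2, x), -1)) = Mul(Add(-9, x), Mul(Rational(1, 2), Pow(x, -1))) = Mul(Rational(1, 2), Pow(x, -1), Add(-9, x)))
Add(Add(-569709, Add(-495550, Function('c')(Function('Y')(-15)))), Mul(1731, -517)) = Add(Add(-569709, Add(-495550, Pow(Mul(Rational(1, 2), Pow(-15, -1), Add(-9, -15)), 2))), Mul(1731, -517)) = Add(Add(-569709, Add(-495550, Pow(Mul(Rational(1, 2), Rational(-1, 15), -24), 2))), -894927) = Add(Add(-569709, Add(-495550, Pow(Rational(4, 5), 2))), -894927) = Add(Add(-569709, Add(-495550, Rational(16, 25))), -894927) = Add(Add(-569709, Rational(-12388734, 25)), -894927) = Add(Rational(-26631459, 25), -894927) = Rational(-49004634, 25)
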